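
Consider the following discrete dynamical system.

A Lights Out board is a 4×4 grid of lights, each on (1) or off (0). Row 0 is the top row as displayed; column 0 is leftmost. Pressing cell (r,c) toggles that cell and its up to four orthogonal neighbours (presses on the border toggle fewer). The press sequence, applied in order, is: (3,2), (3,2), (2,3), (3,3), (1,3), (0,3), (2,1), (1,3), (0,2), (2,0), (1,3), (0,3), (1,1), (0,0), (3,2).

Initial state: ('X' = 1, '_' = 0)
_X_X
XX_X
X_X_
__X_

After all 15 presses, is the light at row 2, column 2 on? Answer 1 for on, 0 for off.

0) _X_X
XX_X
X_X_
__X_
1) _X_X
XX_X
X___
_X_X
2) _X_X
XX_X
X_X_
__X_
3) _X_X
XX__
X__X
__XX
4) _X_X
XX__
X___
____
5) _X__
XXXX
X__X
____
6) _XXX
XXX_
X__X
____
7) _XXX
X_X_
_XXX
_X__
8) _XX_
X__X
_XX_
_X__
9) ___X
X_XX
_XX_
_X__
10) ___X
__XX
X_X_
XX__
11) ____
____
X_XX
XX__
12) __XX
___X
X_XX
XX__
13) _XXX
XXXX
XXXX
XX__
14) X_XX
_XXX
XXXX
XX__
15) X_XX
_XXX
XX_X
X_XX

0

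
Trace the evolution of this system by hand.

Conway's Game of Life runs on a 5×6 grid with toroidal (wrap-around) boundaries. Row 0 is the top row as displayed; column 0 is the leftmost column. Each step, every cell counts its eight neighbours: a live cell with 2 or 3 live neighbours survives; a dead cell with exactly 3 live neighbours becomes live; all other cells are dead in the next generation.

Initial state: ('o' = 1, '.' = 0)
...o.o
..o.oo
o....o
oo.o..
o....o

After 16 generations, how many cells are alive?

k=0  ...o.o
..o.oo
o....o
oo.o..
o....o
k=1  ...o..
...o..
..oo..
.o..o.
.oo..o
k=2  ...oo.
...oo.
..ooo.
oo..o.
ooooo.
k=3  .o....
.....o
.oo...
o.....
o.....
k=4  o.....
ooo...
oo....
o.....
oo....
k=5  ..o..o
..o..o
..o..o
.....o
oo...o
k=6  ..o.oo
oooooo
o...oo
.o..oo
.o..oo
k=7  ......
..o...
......
.o.o..
.oo...
k=8  .oo...
......
..o...
.o....
.oo...
k=9  .oo...
.oo...
......
.o....
o.....
k=10  o.o...
.oo...
.oo...
......
o.o...
k=11  o.oo..
o..o..
.oo...
..o...
......
k=12  .ooo..
o..o..
.ooo..
.oo...
.ooo..
k=13  o...o.
o...o.
o..o..
o.....
o.....
k=14  oo....
oo.oo.
oo....
oo...o
oo....
k=15  ......
......
....o.
..o..o
..o...
k=16  ......
......
......
...o..
......

1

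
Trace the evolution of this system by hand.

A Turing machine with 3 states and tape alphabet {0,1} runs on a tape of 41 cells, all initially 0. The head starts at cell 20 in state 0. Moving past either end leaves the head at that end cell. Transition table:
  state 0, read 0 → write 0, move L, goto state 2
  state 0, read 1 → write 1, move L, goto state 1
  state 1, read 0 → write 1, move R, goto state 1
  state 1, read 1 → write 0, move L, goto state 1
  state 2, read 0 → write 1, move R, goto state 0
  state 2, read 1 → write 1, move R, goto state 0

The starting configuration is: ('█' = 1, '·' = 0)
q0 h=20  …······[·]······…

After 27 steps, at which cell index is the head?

19

t=0: q0 h=20  …······[·]······…
t=1: q2 h=19  …······[·]······…
t=2: q0 h=20  …·····█[·]······…
t=3: q2 h=19  …······[█]······…
t=4: q0 h=20  …·····█[·]······…
t=5: q2 h=19  …······[█]······…
t=6: q0 h=20  …·····█[·]······…
t=7: q2 h=19  …······[█]······…
t=8: q0 h=20  …·····█[·]······…
t=9: q2 h=19  …······[█]······…
t=10: q0 h=20  …·····█[·]······…
t=11: q2 h=19  …······[█]······…
t=12: q0 h=20  …·····█[·]······…
t=13: q2 h=19  …······[█]······…
t=14: q0 h=20  …·····█[·]······…
t=15: q2 h=19  …······[█]······…
t=16: q0 h=20  …·····█[·]······…
t=17: q2 h=19  …······[█]······…
t=18: q0 h=20  …·····█[·]······…
t=19: q2 h=19  …······[█]······…
t=20: q0 h=20  …·····█[·]······…
t=21: q2 h=19  …······[█]······…
t=22: q0 h=20  …·····█[·]······…
t=23: q2 h=19  …······[█]······…
t=24: q0 h=20  …·····█[·]······…
t=25: q2 h=19  …······[█]······…
t=26: q0 h=20  …·····█[·]······…
t=27: q2 h=19  …······[█]······…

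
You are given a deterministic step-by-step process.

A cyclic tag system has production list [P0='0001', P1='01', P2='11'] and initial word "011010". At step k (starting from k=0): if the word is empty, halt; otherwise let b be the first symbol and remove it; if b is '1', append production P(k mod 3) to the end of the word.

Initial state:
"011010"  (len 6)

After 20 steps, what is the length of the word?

t=0: "011010"  (len 6)
t=1: "11010"  (len 5)
t=2: "101001"  (len 6)
t=3: "0100111"  (len 7)
t=4: "100111"  (len 6)
t=5: "0011101"  (len 7)
t=6: "011101"  (len 6)
t=7: "11101"  (len 5)
t=8: "110101"  (len 6)
t=9: "1010111"  (len 7)
t=10: "0101110001"  (len 10)
t=11: "101110001"  (len 9)
t=12: "0111000111"  (len 10)
t=13: "111000111"  (len 9)
t=14: "1100011101"  (len 10)
t=15: "10001110111"  (len 11)
t=16: "00011101110001"  (len 14)
t=17: "0011101110001"  (len 13)
t=18: "011101110001"  (len 12)
t=19: "11101110001"  (len 11)
t=20: "110111000101"  (len 12)

12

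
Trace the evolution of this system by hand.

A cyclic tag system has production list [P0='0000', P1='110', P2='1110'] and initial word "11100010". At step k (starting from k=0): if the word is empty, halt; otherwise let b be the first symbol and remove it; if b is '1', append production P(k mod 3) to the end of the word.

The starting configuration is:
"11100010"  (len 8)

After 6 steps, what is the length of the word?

13

0) "11100010"  (len 8)
1) "11000100000"  (len 11)
2) "1000100000110"  (len 13)
3) "0001000001101110"  (len 16)
4) "001000001101110"  (len 15)
5) "01000001101110"  (len 14)
6) "1000001101110"  (len 13)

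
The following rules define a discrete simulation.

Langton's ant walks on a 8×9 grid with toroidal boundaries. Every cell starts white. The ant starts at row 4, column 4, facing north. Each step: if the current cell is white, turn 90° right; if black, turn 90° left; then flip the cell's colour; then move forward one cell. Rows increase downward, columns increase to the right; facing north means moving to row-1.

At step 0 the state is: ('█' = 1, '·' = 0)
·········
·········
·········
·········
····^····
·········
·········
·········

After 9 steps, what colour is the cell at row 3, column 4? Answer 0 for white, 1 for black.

k=0  ·········
·········
·········
·········
····^····
·········
·········
·········
k=1  ·········
·········
·········
·········
····█>···
·········
·········
·········
k=2  ·········
·········
·········
·········
····██···
·····v···
·········
·········
k=3  ·········
·········
·········
·········
····██···
····<█···
·········
·········
k=4  ·········
·········
·········
·········
····^█···
····██···
·········
·········
k=5  ·········
·········
·········
·········
···<·█···
····██···
·········
·········
k=6  ·········
·········
·········
···^·····
···█·█···
····██···
·········
·········
k=7  ·········
·········
·········
···█>····
···█·█···
····██···
·········
·········
k=8  ·········
·········
·········
···██····
···█v█···
····██···
·········
·········
k=9  ·········
·········
·········
···██····
···<██···
····██···
·········
·········

1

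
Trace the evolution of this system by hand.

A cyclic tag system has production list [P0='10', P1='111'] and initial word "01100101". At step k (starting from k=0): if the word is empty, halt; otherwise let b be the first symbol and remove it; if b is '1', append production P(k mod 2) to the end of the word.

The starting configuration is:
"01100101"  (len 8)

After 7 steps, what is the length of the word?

[0] "01100101"  (len 8)
[1] "1100101"  (len 7)
[2] "100101111"  (len 9)
[3] "0010111110"  (len 10)
[4] "010111110"  (len 9)
[5] "10111110"  (len 8)
[6] "0111110111"  (len 10)
[7] "111110111"  (len 9)

9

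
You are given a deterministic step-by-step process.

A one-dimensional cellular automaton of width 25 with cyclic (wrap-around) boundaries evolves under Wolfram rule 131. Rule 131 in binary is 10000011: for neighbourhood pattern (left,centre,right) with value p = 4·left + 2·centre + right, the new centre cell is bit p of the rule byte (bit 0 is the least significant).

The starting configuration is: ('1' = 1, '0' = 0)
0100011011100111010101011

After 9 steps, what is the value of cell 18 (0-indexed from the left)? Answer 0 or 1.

gen 0: 0100011011100111010101011
gen 1: 0001100001001010000000000
gen 2: 1110001110010000111111111
gen 3: 1100110100100111011111111
gen 4: 1001000001001010001111111
gen 5: 0010011110010000110111111
gen 6: 0100101100100111000011110
gen 7: 1001000001001010011101100
gen 8: 0010011110010000101000001
gen 9: 0100101100100111000011110

0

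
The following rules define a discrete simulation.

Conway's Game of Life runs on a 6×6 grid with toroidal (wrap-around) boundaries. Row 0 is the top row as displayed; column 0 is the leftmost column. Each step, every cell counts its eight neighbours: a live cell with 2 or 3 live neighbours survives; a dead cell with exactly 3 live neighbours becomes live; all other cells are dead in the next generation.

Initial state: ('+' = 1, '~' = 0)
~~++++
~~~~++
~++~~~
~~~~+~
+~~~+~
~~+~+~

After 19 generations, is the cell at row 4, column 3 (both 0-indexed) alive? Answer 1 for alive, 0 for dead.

t=0: ~~++++
~~~~++
~++~~~
~~~~+~
+~~~+~
~~+~+~
t=1: ~~+~~~
++~~~+
~~~+++
~+~+~+
~~~~+~
~++~~~
t=2: ~~+~~~
++++~+
~+~+~~
+~++~+
++~++~
~+++~~
t=3: ~~~~+~
+~~++~
~~~~~~
~~~~~+
~~~~~~
+~~~+~
t=4: ~~~~+~
~~~+++
~~~~++
~~~~~~
~~~~~+
~~~~~+
t=5: ~~~+~~
~~~+~~
~~~+~+
~~~~++
~~~~~~
~~~~++
t=6: ~~~+~~
~~++~~
~~~+~+
~~~~++
~~~~~~
~~~~+~
t=7: ~~+++~
~~++~~
~~++~+
~~~~++
~~~~++
~~~~~~
t=8: ~~+~+~
~+~~~~
~~+~~+
+~~~~~
~~~~++
~~~~~+
t=9: ~~~~~~
~+++~~
++~~~~
+~~~+~
+~~~++
~~~+~+
t=10: ~~~++~
+++~~~
+~~+~+
~~~~+~
+~~+~~
+~~~~+
t=11: ~~+++~
+++~~~
+~++++
+~~++~
+~~~+~
+~~+~+
t=12: ~~~~+~
+~~~~~
~~~~~~
+~+~~~
++~~~~
+++~~~
t=13: +~~~~+
~~~~~~
~+~~~~
+~~~~~
~~~~~+
+~+~~+
t=14: ++~~~+
+~~~~~
~~~~~~
+~~~~~
~+~~~+
~+~~+~
t=15: ~+~~~+
++~~~+
~~~~~~
+~~~~~
~+~~~+
~++~+~
t=16: ~~~~++
~+~~~+
~+~~~+
+~~~~~
~++~~+
~++~++
t=17: ~+++~~
~~~~~+
~+~~~+
~~+~~+
~~++++
~++~~~
t=18: ++~+~~
~+~~+~
~~~~++
~++~~+
+~~~++
+~~~~~
t=19: +++~~+
~++++~
~+++++
~+~+~~
~~~~+~
~~~~+~

0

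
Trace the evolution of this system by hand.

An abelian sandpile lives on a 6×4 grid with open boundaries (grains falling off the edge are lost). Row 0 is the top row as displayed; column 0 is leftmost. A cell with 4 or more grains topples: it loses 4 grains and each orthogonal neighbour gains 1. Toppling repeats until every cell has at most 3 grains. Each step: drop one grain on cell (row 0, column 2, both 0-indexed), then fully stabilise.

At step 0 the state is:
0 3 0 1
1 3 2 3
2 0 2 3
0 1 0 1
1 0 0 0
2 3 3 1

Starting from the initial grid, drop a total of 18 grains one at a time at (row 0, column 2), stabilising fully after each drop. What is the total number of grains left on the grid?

39

0) 0 3 0 1
1 3 2 3
2 0 2 3
0 1 0 1
1 0 0 0
2 3 3 1
1) 0 3 1 1
1 3 2 3
2 0 2 3
0 1 0 1
1 0 0 0
2 3 3 1
2) 0 3 2 1
1 3 2 3
2 0 2 3
0 1 0 1
1 0 0 0
2 3 3 1
3) 0 3 3 1
1 3 2 3
2 0 2 3
0 1 0 1
1 0 0 0
2 3 3 1
4) 1 1 2 3
2 1 2 1
2 2 0 1
0 1 1 2
1 0 0 0
2 3 3 1
5) 1 1 3 3
2 1 2 1
2 2 0 1
0 1 1 2
1 0 0 0
2 3 3 1
6) 1 2 1 0
2 1 3 2
2 2 0 1
0 1 1 2
1 0 0 0
2 3 3 1
7) 1 2 2 0
2 1 3 2
2 2 0 1
0 1 1 2
1 0 0 0
2 3 3 1
8) 1 2 3 0
2 1 3 2
2 2 0 1
0 1 1 2
1 0 0 0
2 3 3 1
9) 1 3 1 1
2 2 0 3
2 2 1 1
0 1 1 2
1 0 0 0
2 3 3 1
10) 1 3 2 1
2 2 0 3
2 2 1 1
0 1 1 2
1 0 0 0
2 3 3 1
11) 1 3 3 1
2 2 0 3
2 2 1 1
0 1 1 2
1 0 0 0
2 3 3 1
12) 2 0 1 2
2 3 1 3
2 2 1 1
0 1 1 2
1 0 0 0
2 3 3 1
13) 2 0 2 2
2 3 1 3
2 2 1 1
0 1 1 2
1 0 0 0
2 3 3 1
14) 2 0 3 2
2 3 1 3
2 2 1 1
0 1 1 2
1 0 0 0
2 3 3 1
15) 2 1 0 3
2 3 2 3
2 2 1 1
0 1 1 2
1 0 0 0
2 3 3 1
16) 2 1 1 3
2 3 2 3
2 2 1 1
0 1 1 2
1 0 0 0
2 3 3 1
17) 2 1 2 3
2 3 2 3
2 2 1 1
0 1 1 2
1 0 0 0
2 3 3 1
18) 2 1 3 3
2 3 2 3
2 2 1 1
0 1 1 2
1 0 0 0
2 3 3 1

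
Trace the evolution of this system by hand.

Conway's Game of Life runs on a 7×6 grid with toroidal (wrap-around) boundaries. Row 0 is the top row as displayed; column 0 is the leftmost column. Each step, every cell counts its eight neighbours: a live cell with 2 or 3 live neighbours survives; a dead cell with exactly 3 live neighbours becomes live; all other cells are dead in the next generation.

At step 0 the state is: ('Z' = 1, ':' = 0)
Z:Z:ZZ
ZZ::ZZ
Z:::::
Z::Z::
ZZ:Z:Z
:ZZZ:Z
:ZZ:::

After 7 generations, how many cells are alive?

gen 0: Z:Z:ZZ
ZZ::ZZ
Z:::::
Z::Z::
ZZ:Z:Z
:ZZZ:Z
:ZZ:::
gen 1: ::Z:Z:
:::ZZ:
::::Z:
::Z:Z:
:::Z:Z
:::Z:Z
::::::
gen 2: ::::Z:
::::ZZ
::::ZZ
::::ZZ
::ZZ:Z
::::::
:::ZZ:
gen 3: ::::::
:::Z::
Z::Z::
Z:::::
:::Z:Z
::Z:::
:::ZZ:
gen 4: :::ZZ:
::::::
::::::
Z:::ZZ
::::::
::Z:::
:::Z::
gen 5: :::ZZ:
::::::
:::::Z
:::::Z
:::::Z
::::::
::ZZZ:
gen 6: ::Z:Z:
::::Z:
::::::
Z:::ZZ
::::::
:::ZZ:
::Z:Z:
gen 7: ::::ZZ
:::Z::
::::Z:
:::::Z
:::Z::
:::ZZ:
::Z:ZZ

11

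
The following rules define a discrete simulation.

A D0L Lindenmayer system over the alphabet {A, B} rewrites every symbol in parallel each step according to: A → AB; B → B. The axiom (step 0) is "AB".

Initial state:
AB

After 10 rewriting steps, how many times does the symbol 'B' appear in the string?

11

[0] AB
[1] ABB
[2] ABBB
[3] ABBBB
[4] ABBBBB
[5] ABBBBBB
[6] ABBBBBBB
[7] ABBBBBBBB
[8] ABBBBBBBBB
[9] ABBBBBBBBBB
[10] ABBBBBBBBBBB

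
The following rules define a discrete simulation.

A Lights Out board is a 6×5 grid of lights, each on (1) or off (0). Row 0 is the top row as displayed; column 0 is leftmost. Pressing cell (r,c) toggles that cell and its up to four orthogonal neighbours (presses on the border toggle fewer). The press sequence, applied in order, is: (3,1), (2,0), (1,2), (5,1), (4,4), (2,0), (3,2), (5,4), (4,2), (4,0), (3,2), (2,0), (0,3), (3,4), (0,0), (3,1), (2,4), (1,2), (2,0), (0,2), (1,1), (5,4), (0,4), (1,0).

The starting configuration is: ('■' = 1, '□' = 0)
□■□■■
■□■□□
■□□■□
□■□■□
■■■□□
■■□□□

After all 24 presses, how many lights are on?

step 0: □■□■■
■□■□□
■□□■□
□■□■□
■■■□□
■■□□□
step 1: □■□■■
■□■□□
■■□■□
■□■■□
■□■□□
■■□□□
step 2: □■□■■
□□■□□
□□□■□
□□■■□
■□■□□
■■□□□
step 3: □■■■■
□■□■□
□□■■□
□□■■□
■□■□□
■■□□□
step 4: □■■■■
□■□■□
□□■■□
□□■■□
■■■□□
□□■□□
step 5: □■■■■
□■□■□
□□■■□
□□■■■
■■■■■
□□■□■
step 6: □■■■■
■■□■□
■■■■□
■□■■■
■■■■■
□□■□■
step 7: □■■■■
■■□■□
■■□■□
■■□□■
■■□■■
□□■□■
step 8: □■■■■
■■□■□
■■□■□
■■□□■
■■□■□
□□■■□
step 9: □■■■■
■■□■□
■■□■□
■■■□■
■□■□□
□□□■□
step 10: □■■■■
■■□■□
■■□■□
□■■□■
□■■□□
■□□■□
step 11: □■■■■
■■□■□
■■■■□
□□□■■
□■□□□
■□□■□
step 12: □■■■■
□■□■□
□□■■□
■□□■■
□■□□□
■□□■□
step 13: □■□□□
□■□□□
□□■■□
■□□■■
□■□□□
■□□■□
step 14: □■□□□
□■□□□
□□■■■
■□□□□
□■□□■
■□□■□
step 15: ■□□□□
■■□□□
□□■■■
■□□□□
□■□□■
■□□■□
step 16: ■□□□□
■■□□□
□■■■■
□■■□□
□□□□■
■□□■□
step 17: ■□□□□
■■□□■
□■■□□
□■■□■
□□□□■
■□□■□
step 18: ■□■□□
■□■■■
□■□□□
□■■□■
□□□□■
■□□■□
step 19: ■□■□□
□□■■■
■□□□□
■■■□■
□□□□■
■□□■□
step 20: ■■□■□
□□□■■
■□□□□
■■■□■
□□□□■
■□□■□
step 21: ■□□■□
■■■■■
■■□□□
■■■□■
□□□□■
■□□■□
step 22: ■□□■□
■■■■■
■■□□□
■■■□■
□□□□□
■□□□■
step 23: ■□□□■
■■■■□
■■□□□
■■■□■
□□□□□
■□□□■
step 24: □□□□■
□□■■□
□■□□□
■■■□■
□□□□□
■□□□■

10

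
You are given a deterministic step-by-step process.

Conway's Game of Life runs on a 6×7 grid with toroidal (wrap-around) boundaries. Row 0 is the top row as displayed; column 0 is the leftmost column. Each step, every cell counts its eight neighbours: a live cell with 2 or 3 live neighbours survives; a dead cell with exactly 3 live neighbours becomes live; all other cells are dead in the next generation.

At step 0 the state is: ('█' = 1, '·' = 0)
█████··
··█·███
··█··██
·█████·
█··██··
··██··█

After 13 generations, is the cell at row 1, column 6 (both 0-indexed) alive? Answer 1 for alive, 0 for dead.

0

step 0: █████··
··█·███
··█··██
·█████·
█··██··
··██··█
step 1: █······
·······
█······
██·····
█·····█
·····██
step 2: ······█
·······
██·····
·█·····
·█···█·
·····█·
step 3: ·······
█······
██·····
·██····
·······
·····██
step 4: ······█
██·····
█·█····
███····
·······
·······
step 5: █······
██····█
··█···█
█·█····
·█·····
·······
step 6: ██····█
·█····█
··█···█
█·█····
·█·····
·······
step 7: ·█····█
·██··██
··█···█
█·█····
·█·····
·█·····
step 8: ·█···██
·██··██
··██·██
█·█····
███····
·██····
step 9: ·····██
·█·█···
···███·
█······
█··█···
······█
step 10: █····██
··██··█
··███··
···█··█
█·····█
█····██
step 11: ·█··█··
███···█
····██·
█·█████
·······
·█·····
step 12: ·······
█████·█
·······
···█··█
███████
·······
step 13: ████···
████···
·█··███
·█·█··█
███████
███████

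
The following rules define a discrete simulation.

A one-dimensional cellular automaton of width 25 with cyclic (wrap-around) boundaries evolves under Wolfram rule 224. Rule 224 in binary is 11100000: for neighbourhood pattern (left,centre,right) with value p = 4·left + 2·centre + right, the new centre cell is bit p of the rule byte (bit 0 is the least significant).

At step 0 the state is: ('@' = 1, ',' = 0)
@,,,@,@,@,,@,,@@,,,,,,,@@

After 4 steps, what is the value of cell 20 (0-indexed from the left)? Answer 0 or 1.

step 0: @,,,@,@,@,,@,,@@,,,,,,,@@
step 1: @,,,,@,@,,,,,,,@,,,,,,,,@
step 2: @,,,,,@,,,,,,,,,,,,,,,,,,
step 3: ,,,,,,,,,,,,,,,,,,,,,,,,,
step 4: ,,,,,,,,,,,,,,,,,,,,,,,,,

0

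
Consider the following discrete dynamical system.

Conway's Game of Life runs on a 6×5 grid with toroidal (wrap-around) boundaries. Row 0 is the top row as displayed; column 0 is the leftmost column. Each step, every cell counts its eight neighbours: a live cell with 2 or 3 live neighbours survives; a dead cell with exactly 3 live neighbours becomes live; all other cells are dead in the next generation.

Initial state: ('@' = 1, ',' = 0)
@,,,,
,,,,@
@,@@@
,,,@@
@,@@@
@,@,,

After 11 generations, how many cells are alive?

4

gen 0: @,,,,
,,,,@
@,@@@
,,,@@
@,@@@
@,@,,
gen 1: @@,,@
,@,,,
@,@,,
,,,,,
@,@,,
@,@,,
gen 2: ,,@,@
,,@,@
,@,,,
,,,,,
,,,,,
,,@@,
gen 3: ,@@,@
@@@,,
,,,,,
,,,,,
,,,,,
,,@@,
gen 4: ,,,,@
@,@@,
,@,,,
,,,,,
,,,,,
,@@@,
gen 5: @,,,@
@@@@@
,@@,,
,,,,,
,,@,,
,,@@,
gen 6: ,,,,,
,,,,,
,,,,@
,@@,,
,,@@,
,@@@@
gen 7: ,,@@,
,,,,,
,,,,,
,@@,,
@,,,@
,@,,@
gen 8: ,,@@,
,,,,,
,,,,,
@@,,,
,,@@@
,@@,@
gen 9: ,@@@,
,,,,,
,,,,,
@@@@@
,,,,@
@@,,@
gen 10: ,@@@@
,,@,,
@@@@@
@@@@@
,,,,,
,@,,@
gen 11: ,@,,@
,,,,,
,,,,,
,,,,,
,,,,,
,@,,@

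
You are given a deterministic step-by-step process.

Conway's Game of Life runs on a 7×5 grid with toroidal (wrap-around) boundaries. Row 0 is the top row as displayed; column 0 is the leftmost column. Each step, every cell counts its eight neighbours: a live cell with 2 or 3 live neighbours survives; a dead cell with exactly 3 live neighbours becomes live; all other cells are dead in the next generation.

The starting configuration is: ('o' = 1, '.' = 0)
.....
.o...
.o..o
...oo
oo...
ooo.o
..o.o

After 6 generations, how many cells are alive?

0) .....
.o...
.o..o
...oo
oo...
ooo.o
..o.o
1) .....
o....
..ooo
.oooo
.....
..o.o
..o.o
2) .....
...oo
.....
oo..o
oo..o
.....
.....
3) .....
.....
...o.
.o..o
.o..o
o....
.....
4) .....
.....
.....
..ooo
.o..o
o....
.....
5) .....
.....
...o.
o.ooo
.oo.o
o....
.....
6) .....
.....
..oo.
o....
..o..
oo...
.....

6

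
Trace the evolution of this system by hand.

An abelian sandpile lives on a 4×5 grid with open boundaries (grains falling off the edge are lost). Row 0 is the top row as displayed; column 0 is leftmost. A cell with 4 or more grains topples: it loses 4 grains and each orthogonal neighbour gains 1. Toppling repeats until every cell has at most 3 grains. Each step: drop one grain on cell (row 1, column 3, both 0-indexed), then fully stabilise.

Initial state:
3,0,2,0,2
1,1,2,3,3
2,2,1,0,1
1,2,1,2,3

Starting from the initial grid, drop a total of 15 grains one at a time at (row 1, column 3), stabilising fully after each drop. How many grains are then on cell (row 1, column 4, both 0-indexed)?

3

[0] 3,0,2,0,2
1,1,2,3,3
2,2,1,0,1
1,2,1,2,3
[1] 3,0,2,1,3
1,1,3,1,0
2,2,1,1,2
1,2,1,2,3
[2] 3,0,2,1,3
1,1,3,2,0
2,2,1,1,2
1,2,1,2,3
[3] 3,0,2,1,3
1,1,3,3,0
2,2,1,1,2
1,2,1,2,3
[4] 3,0,3,2,3
1,2,0,1,1
2,2,2,2,2
1,2,1,2,3
[5] 3,0,3,2,3
1,2,0,2,1
2,2,2,2,2
1,2,1,2,3
[6] 3,0,3,2,3
1,2,0,3,1
2,2,2,2,2
1,2,1,2,3
[7] 3,0,3,3,3
1,2,1,0,2
2,2,2,3,2
1,2,1,2,3
[8] 3,0,3,3,3
1,2,1,1,2
2,2,2,3,2
1,2,1,2,3
[9] 3,0,3,3,3
1,2,1,2,2
2,2,2,3,2
1,2,1,2,3
[10] 3,0,3,3,3
1,2,1,3,2
2,2,2,3,2
1,2,1,2,3
[11] 3,1,0,2,1
1,2,3,3,1
2,2,3,2,1
1,2,2,0,1
[12] 3,1,1,3,1
1,3,1,2,2
2,3,1,0,2
1,2,3,1,1
[13] 3,1,1,3,1
1,3,1,3,2
2,3,1,0,2
1,2,3,1,1
[14] 3,1,2,0,2
1,3,2,1,3
2,3,1,1,2
1,2,3,1,1
[15] 3,1,2,0,2
1,3,2,2,3
2,3,1,1,2
1,2,3,1,1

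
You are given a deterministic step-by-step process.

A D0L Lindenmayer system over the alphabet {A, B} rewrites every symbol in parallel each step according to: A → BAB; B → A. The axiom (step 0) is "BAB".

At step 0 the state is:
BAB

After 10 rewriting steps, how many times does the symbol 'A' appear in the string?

1365

t=0: BAB
t=1: ABABA
t=2: BABABABABAB
t=3: ABABABABABABABABABABA
t=4: BABABABABABABABABABABABABABABABABABABABABAB
t=5: ABABABABABABABABABABABABABABABABABABABABABABABABABABABABABABABABABABABABABABABABABABA
t=6: BABABABABABABABABABABABABABABABABABABABABABABABABABABABABA…ABABABABABABABABABABABABABABABABABABABABABABABABABABABABAB  (len 171)
t=7: ABABABABABABABABABABABABABABABABABABABABABABABABABABABABAB…BABABABABABABABABABABABABABABABABABABABABABABABABABABABABA  (len 341)
t=8: BABABABABABABABABABABABABABABABABABABABABABABABABABABABABA…ABABABABABABABABABABABABABABABABABABABABABABABABABABABABAB  (len 683)
t=9: ABABABABABABABABABABABABABABABABABABABABABABABABABABABABAB…BABABABABABABABABABABABABABABABABABABABABABABABABABABABABA  (len 1365)
t=10: BABABABABABABABABABABABABABABABABABABABABABABABABABABABABA…ABABABABABABABABABABABABABABABABABABABABABABABABABABABABAB  (len 2731)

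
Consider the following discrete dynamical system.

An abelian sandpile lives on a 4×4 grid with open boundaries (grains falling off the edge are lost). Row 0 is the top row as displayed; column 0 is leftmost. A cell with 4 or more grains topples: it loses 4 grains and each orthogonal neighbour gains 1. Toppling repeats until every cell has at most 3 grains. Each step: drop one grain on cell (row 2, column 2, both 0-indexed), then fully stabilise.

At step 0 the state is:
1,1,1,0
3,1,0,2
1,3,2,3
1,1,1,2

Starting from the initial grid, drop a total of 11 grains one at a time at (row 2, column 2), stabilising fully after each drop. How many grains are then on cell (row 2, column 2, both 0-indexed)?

2

0) 1,1,1,0
3,1,0,2
1,3,2,3
1,1,1,2
1) 1,1,1,0
3,1,0,2
1,3,3,3
1,1,1,2
2) 1,1,1,0
3,2,1,3
2,0,2,0
1,2,2,3
3) 1,1,1,0
3,2,1,3
2,0,3,0
1,2,2,3
4) 1,1,1,0
3,2,2,3
2,1,0,1
1,2,3,3
5) 1,1,1,0
3,2,2,3
2,1,1,1
1,2,3,3
6) 1,1,1,0
3,2,2,3
2,1,2,1
1,2,3,3
7) 1,1,1,0
3,2,2,3
2,1,3,1
1,2,3,3
8) 1,1,1,0
3,2,3,3
2,2,1,3
1,3,1,0
9) 1,1,1,0
3,2,3,3
2,2,2,3
1,3,1,0
10) 1,1,1,0
3,2,3,3
2,2,3,3
1,3,1,0
11) 1,1,2,1
3,3,1,1
2,3,2,1
1,3,2,1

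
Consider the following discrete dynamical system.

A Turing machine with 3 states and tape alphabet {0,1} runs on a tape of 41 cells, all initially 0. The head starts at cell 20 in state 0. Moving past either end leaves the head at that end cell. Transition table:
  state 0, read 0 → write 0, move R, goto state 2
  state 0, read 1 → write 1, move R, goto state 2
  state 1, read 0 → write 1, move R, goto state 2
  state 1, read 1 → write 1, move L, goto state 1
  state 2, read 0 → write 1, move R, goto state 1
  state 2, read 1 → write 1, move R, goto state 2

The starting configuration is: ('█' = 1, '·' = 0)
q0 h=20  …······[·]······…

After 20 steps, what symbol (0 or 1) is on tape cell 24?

k=0  q0 h=20  …······[·]······…
k=1  q2 h=21  …······[·]······…
k=2  q1 h=22  …·····█[·]······…
k=3  q2 h=23  …····██[·]······…
k=4  q1 h=24  …···███[·]······…
k=5  q2 h=25  …··████[·]······…
k=6  q1 h=26  …·█████[·]······…
k=7  q2 h=27  …██████[·]······…
k=8  q1 h=28  …██████[·]······…
k=9  q2 h=29  …██████[·]······…
k=10  q1 h=30  …██████[·]······…
k=11  q2 h=31  …██████[·]······…
k=12  q1 h=32  …██████[·]······…
k=13  q2 h=33  …██████[·]······…
k=14  q1 h=34  …██████[·]······|
k=15  q2 h=35  …██████[·]·····|
k=16  q1 h=36  …██████[·]····|
k=17  q2 h=37  …██████[·]···|
k=18  q1 h=38  …██████[·]··|
k=19  q2 h=39  …██████[·]·|
k=20  q1 h=40  …██████[·]|

1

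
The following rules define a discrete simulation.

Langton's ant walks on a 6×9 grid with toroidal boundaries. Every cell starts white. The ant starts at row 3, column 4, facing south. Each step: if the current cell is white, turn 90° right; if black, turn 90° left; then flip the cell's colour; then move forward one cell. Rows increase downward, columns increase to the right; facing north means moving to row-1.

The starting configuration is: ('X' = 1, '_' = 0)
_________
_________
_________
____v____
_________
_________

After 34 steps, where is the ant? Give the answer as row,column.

t=0: _________
_________
_________
____v____
_________
_________
t=1: _________
_________
_________
___<X____
_________
_________
t=2: _________
_________
___^_____
___XX____
_________
_________
t=3: _________
_________
___X>____
___XX____
_________
_________
t=4: _________
_________
___XX____
___Xv____
_________
_________
t=5: _________
_________
___XX____
___X_>___
_________
_________
t=6: _________
_________
___XX____
___X_X___
_____v___
_________
t=7: _________
_________
___XX____
___X_X___
____<X___
_________
t=8: _________
_________
___XX____
___X^X___
____XX___
_________
t=9: _________
_________
___XX____
___XX>___
____XX___
_________
t=10: _________
_________
___XX^___
___XX____
____XX___
_________
t=11: _________
_________
___XXX>__
___XX____
____XX___
_________
t=12: _________
_________
___XXXX__
___XX_v__
____XX___
_________
t=13: _________
_________
___XXXX__
___XX<X__
____XX___
_________
t=14: _________
_________
___XX^X__
___XXXX__
____XX___
_________
t=15: _________
_________
___X<_X__
___XXXX__
____XX___
_________
t=16: _________
_________
___X__X__
___XvXX__
____XX___
_________
t=17: _________
_________
___X__X__
___X_>X__
____XX___
_________
t=18: _________
_________
___X_^X__
___X__X__
____XX___
_________
t=19: _________
_________
___X_X>__
___X__X__
____XX___
_________
t=20: _________
______^__
___X_X___
___X__X__
____XX___
_________
t=21: _________
______X>_
___X_X___
___X__X__
____XX___
_________
t=22: _________
______XX_
___X_X_v_
___X__X__
____XX___
_________
t=23: _________
______XX_
___X_X<X_
___X__X__
____XX___
_________
t=24: _________
______^X_
___X_XXX_
___X__X__
____XX___
_________
t=25: _________
_____<_X_
___X_XXX_
___X__X__
____XX___
_________
t=26: _____^___
_____X_X_
___X_XXX_
___X__X__
____XX___
_________
t=27: _____X>__
_____X_X_
___X_XXX_
___X__X__
____XX___
_________
t=28: _____XX__
_____XvX_
___X_XXX_
___X__X__
____XX___
_________
t=29: _____XX__
_____<XX_
___X_XXX_
___X__X__
____XX___
_________
t=30: _____XX__
______XX_
___X_vXX_
___X__X__
____XX___
_________
t=31: _____XX__
______XX_
___X__>X_
___X__X__
____XX___
_________
t=32: _____XX__
______^X_
___X___X_
___X__X__
____XX___
_________
t=33: _____XX__
_____<_X_
___X___X_
___X__X__
____XX___
_________
t=34: _____^X__
_____X_X_
___X___X_
___X__X__
____XX___
_________

0,5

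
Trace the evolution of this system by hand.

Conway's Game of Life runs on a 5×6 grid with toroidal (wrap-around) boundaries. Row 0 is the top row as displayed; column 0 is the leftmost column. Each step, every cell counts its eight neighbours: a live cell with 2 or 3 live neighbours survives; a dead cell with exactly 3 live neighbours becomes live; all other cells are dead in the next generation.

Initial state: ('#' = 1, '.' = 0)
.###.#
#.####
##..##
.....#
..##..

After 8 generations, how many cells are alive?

gen 0: .###.#
#.####
##..##
.....#
..##..
gen 1: .....#
......
.##...
.###.#
##.#..
gen 2: #.....
......
##.#..
...##.
.#.#.#
gen 3: #.....
##....
..###.
.#.#.#
#.##.#
gen 4: ..#...
####.#
...###
.#...#
..##.#
gen 5: .....#
##...#
...#..
.....#
#####.
gen 6: ...#..
#...##
....##
##...#
#####.
gen 7: ......
#..#..
.#....
......
...##.
gen 8: ...##.
......
......
......
......

2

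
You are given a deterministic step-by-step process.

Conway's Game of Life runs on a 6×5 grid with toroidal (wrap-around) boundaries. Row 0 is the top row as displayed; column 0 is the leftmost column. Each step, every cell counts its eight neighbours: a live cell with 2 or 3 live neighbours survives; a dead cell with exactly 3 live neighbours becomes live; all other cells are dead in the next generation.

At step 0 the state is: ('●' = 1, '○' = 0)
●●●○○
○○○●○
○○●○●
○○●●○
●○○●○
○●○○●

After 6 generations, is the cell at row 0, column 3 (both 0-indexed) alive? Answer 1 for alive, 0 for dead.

0

[0] ●●●○○
○○○●○
○○●○●
○○●●○
●○○●○
○●○○●
[1] ●●●●●
●○○●●
○○●○●
○●●○○
●●○●○
○○○●●
[2] ○●○○○
○○○○○
○○●○●
○○○○●
●●○●○
○○○○○
[3] ○○○○○
○○○○○
○○○●○
○●●○●
●○○○●
●●●○○
[4] ○●○○○
○○○○○
○○●●○
○●●○●
○○○○●
●●○○●
[5] ○●○○○
○○●○○
○●●●○
●●●○●
○○●○●
○●○○●
[6] ●●●○○
○○○●○
○○○○●
○○○○●
○○●○●
○●●●○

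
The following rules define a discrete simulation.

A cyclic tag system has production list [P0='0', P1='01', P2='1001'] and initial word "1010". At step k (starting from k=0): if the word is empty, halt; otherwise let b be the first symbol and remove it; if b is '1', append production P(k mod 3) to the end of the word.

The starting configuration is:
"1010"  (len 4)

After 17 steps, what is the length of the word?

step 0: "1010"  (len 4)
step 1: "0100"  (len 4)
step 2: "100"  (len 3)
step 3: "001001"  (len 6)
step 4: "01001"  (len 5)
step 5: "1001"  (len 4)
step 6: "0011001"  (len 7)
step 7: "011001"  (len 6)
step 8: "11001"  (len 5)
step 9: "10011001"  (len 8)
step 10: "00110010"  (len 8)
step 11: "0110010"  (len 7)
step 12: "110010"  (len 6)
step 13: "100100"  (len 6)
step 14: "0010001"  (len 7)
step 15: "010001"  (len 6)
step 16: "10001"  (len 5)
step 17: "000101"  (len 6)

6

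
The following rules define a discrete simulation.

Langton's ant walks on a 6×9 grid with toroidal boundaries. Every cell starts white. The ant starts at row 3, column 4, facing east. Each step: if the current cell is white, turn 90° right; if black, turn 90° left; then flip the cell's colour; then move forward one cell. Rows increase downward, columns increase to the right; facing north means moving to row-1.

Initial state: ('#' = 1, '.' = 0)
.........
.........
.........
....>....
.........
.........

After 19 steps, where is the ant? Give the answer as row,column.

1,3

[0] .........
.........
.........
....>....
.........
.........
[1] .........
.........
.........
....#....
....v....
.........
[2] .........
.........
.........
....#....
...<#....
.........
[3] .........
.........
.........
...^#....
...##....
.........
[4] .........
.........
.........
...#>....
...##....
.........
[5] .........
.........
....^....
...#.....
...##....
.........
[6] .........
.........
....#>...
...#.....
...##....
.........
[7] .........
.........
....##...
...#.v...
...##....
.........
[8] .........
.........
....##...
...#<#...
...##....
.........
[9] .........
.........
....^#...
...###...
...##....
.........
[10] .........
.........
...<.#...
...###...
...##....
.........
[11] .........
...^.....
...#.#...
...###...
...##....
.........
[12] .........
...#>....
...#.#...
...###...
...##....
.........
[13] .........
...##....
...#v#...
...###...
...##....
.........
[14] .........
...##....
...<##...
...###...
...##....
.........
[15] .........
...##....
....##...
...v##...
...##....
.........
[16] .........
...##....
....##...
....>#...
...##....
.........
[17] .........
...##....
....^#...
.....#...
...##....
.........
[18] .........
...##....
...<.#...
.....#...
...##....
.........
[19] .........
...^#....
...#.#...
.....#...
...##....
.........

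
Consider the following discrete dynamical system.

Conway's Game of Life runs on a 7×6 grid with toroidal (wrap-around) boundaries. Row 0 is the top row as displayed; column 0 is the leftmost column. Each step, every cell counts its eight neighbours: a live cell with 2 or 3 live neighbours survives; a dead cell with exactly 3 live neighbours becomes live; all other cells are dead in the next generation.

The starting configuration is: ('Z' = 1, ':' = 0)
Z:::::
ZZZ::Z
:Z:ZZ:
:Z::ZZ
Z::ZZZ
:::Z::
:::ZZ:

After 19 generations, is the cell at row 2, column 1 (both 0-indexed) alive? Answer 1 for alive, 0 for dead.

k=0  Z:::::
ZZZ::Z
:Z:ZZ:
:Z::ZZ
Z::ZZZ
:::Z::
:::ZZ:
k=1  Z:ZZZ:
::ZZZZ
:::Z::
:Z::::
Z:ZZ::
::Z:::
:::ZZ:
k=2  :Z::::
:Z:::Z
:::Z::
:Z:Z::
::ZZ::
:ZZ:Z:
:Z::ZZ
k=3  :ZZ:ZZ
Z:Z:::
Z:::Z:
:::ZZ:
::::Z:
ZZ::ZZ
:Z:ZZZ
k=4  ::::::
Z:Z:Z:
:Z::Z:
:::ZZ:
Z:::::
:ZZ:::
::::::
k=5  ::::::
:Z:Z:Z
:ZZ:Z:
:::ZZZ
:ZZZ::
:Z::::
::::::
k=6  ::::::
ZZ:ZZ:
:Z::::
Z::::Z
ZZ:Z::
:Z::::
::::::
k=7  ::::::
ZZZ:::
:ZZ:Z:
::Z::Z
:ZZ::Z
ZZZ:::
::::::
k=8  :Z::::
Z:ZZ::
:::::Z
::::ZZ
:::Z:Z
Z:Z:::
:Z::::
k=9  ZZ::::
ZZZ:::
Z::Z:Z
Z::::Z
Z::Z:Z
ZZZ:::
ZZZ:::
k=10  :::::Z
::Z:::
::Z:Z:
:Z::::
::Z:Z:
:::Z::
:::::Z
k=11  ::::::
:::Z::
:ZZZ::
:ZZ:::
::ZZ::
:::ZZ:
::::Z:
k=12  ::::::
:::Z::
:Z:Z::
::::::
:Z::Z:
::Z:Z:
:::ZZ:
k=13  :::ZZ:
::Z:::
::Z:::
::Z:::
:::Z::
::Z:ZZ
:::ZZ:
k=14  ::Z:Z:
::Z:::
:ZZZ::
::ZZ::
::ZZZ:
::Z::Z
::Z:::
k=15  :ZZ:::
::::::
:Z::::
::::::
:Z::Z:
:ZZ:Z:
:ZZ:::
k=16  :ZZ:::
:ZZ:::
::::::
::::::
:ZZZ::
Z:::::
Z:::::
k=17  Z:Z:::
:ZZ:::
::::::
::Z:::
:ZZ:::
Z:Z:::
Z:::::
k=18  Z:Z:::
:ZZ:::
:ZZ:::
:ZZ:::
::ZZ::
Z:Z:::
Z::::Z
k=19  Z:Z::Z
Z::Z::
Z::Z::
::::::
:::Z::
Z:ZZ:Z
Z::::Z

0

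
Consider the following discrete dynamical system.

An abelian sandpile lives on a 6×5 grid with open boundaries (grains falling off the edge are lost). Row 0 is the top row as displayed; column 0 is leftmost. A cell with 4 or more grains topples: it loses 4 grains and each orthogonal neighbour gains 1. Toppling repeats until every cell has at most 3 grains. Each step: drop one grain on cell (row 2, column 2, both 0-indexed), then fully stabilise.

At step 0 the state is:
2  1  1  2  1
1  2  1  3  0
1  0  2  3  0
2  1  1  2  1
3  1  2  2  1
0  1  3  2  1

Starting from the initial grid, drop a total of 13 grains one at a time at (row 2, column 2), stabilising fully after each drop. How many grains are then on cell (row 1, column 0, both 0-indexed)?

2

step 0: 2  1  1  2  1
1  2  1  3  0
1  0  2  3  0
2  1  1  2  1
3  1  2  2  1
0  1  3  2  1
step 1: 2  1  1  2  1
1  2  1  3  0
1  0  3  3  0
2  1  1  2  1
3  1  2  2  1
0  1  3  2  1
step 2: 2  1  1  3  1
1  2  3  0  1
1  1  1  1  1
2  1  2  3  1
3  1  2  2  1
0  1  3  2  1
step 3: 2  1  1  3  1
1  2  3  0  1
1  1  2  1  1
2  1  2  3  1
3  1  2  2  1
0  1  3  2  1
step 4: 2  1  1  3  1
1  2  3  0  1
1  1  3  1  1
2  1  2  3  1
3  1  2  2  1
0  1  3  2  1
step 5: 2  1  2  3  1
1  3  0  1  1
1  2  1  2  1
2  1  3  3  1
3  1  2  2  1
0  1  3  2  1
step 6: 2  1  2  3  1
1  3  0  1  1
1  2  2  2  1
2  1  3  3  1
3  1  2  2  1
0  1  3  2  1
step 7: 2  1  2  3  1
1  3  0  1  1
1  2  3  2  1
2  1  3  3  1
3  1  2  2  1
0  1  3  2  1
step 8: 2  1  2  3  1
1  3  1  2  1
1  3  2  0  2
2  2  1  1  2
3  1  3  3  1
0  1  3  2  1
step 9: 2  1  2  3  1
1  3  1  2  1
1  3  3  0  2
2  2  1  1  2
3  1  3  3  1
0  1  3  2  1
step 10: 2  2  2  3  1
2  0  3  2  1
2  1  1  1  2
2  3  2  1  2
3  1  3  3  1
0  1  3  2  1
step 11: 2  2  2  3  1
2  0  3  2  1
2  1  2  1  2
2  3  2  1  2
3  1  3  3  1
0  1  3  2  1
step 12: 2  2  2  3  1
2  0  3  2  1
2  1  3  1  2
2  3  2  1  2
3  1  3  3  1
0  1  3  2  1
step 13: 2  2  3  3  1
2  1  0  3  1
2  2  1  2  2
2  3  3  1  2
3  1  3  3  1
0  1  3  2  1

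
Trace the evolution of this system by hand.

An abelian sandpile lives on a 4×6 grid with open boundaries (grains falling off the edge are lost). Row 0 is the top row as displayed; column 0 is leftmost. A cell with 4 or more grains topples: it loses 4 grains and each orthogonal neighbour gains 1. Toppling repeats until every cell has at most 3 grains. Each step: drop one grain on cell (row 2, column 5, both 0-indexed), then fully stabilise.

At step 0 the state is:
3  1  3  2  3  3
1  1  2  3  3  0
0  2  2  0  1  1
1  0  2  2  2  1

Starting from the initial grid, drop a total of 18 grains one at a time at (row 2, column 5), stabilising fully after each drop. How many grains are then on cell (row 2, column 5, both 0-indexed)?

step 0: 3  1  3  2  3  3
1  1  2  3  3  0
0  2  2  0  1  1
1  0  2  2  2  1
step 1: 3  1  3  2  3  3
1  1  2  3  3  0
0  2  2  0  1  2
1  0  2  2  2  1
step 2: 3  1  3  2  3  3
1  1  2  3  3  0
0  2  2  0  1  3
1  0  2  2  2  1
step 3: 3  1  3  2  3  3
1  1  2  3  3  1
0  2  2  0  2  0
1  0  2  2  2  2
step 4: 3  1  3  2  3  3
1  1  2  3  3  1
0  2  2  0  2  1
1  0  2  2  2  2
step 5: 3  1  3  2  3  3
1  1  2  3  3  1
0  2  2  0  2  2
1  0  2  2  2  2
step 6: 3  1  3  2  3  3
1  1  2  3  3  1
0  2  2  0  2  3
1  0  2  2  2  2
step 7: 3  1  3  2  3  3
1  1  2  3  3  2
0  2  2  0  3  0
1  0  2  2  2  3
step 8: 3  1  3  2  3  3
1  1  2  3  3  2
0  2  2  0  3  1
1  0  2  2  2  3
step 9: 3  1  3  2  3  3
1  1  2  3  3  2
0  2  2  0  3  2
1  0  2  2  2  3
step 10: 3  1  3  2  3  3
1  1  2  3  3  2
0  2  2  0  3  3
1  0  2  2  2  3
step 11: 3  2  1  1  2  1
1  2  0  2  3  1
0  2  3  2  2  3
1  0  2  3  0  1
step 12: 3  2  1  1  2  1
1  2  0  2  3  2
0  2  3  2  3  0
1  0  2  3  0  2
step 13: 3  2  1  1  2  1
1  2  0  2  3  2
0  2  3  2  3  1
1  0  2  3  0  2
step 14: 3  2  1  1  2  1
1  2  0  2  3  2
0  2  3  2  3  2
1  0  2  3  0  2
step 15: 3  2  1  1  2  1
1  2  0  2  3  2
0  2  3  2  3  3
1  0  2  3  0  2
step 16: 3  2  1  1  3  2
1  2  0  3  1  0
0  2  3  3  1  2
1  0  2  3  1  3
step 17: 3  2  1  1  3  2
1  2  0  3  1  0
0  2  3  3  1  3
1  0  2  3  1  3
step 18: 3  2  1  1  3  2
1  2  0  3  1  1
0  2  3  3  2  1
1  0  2  3  2  0

1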